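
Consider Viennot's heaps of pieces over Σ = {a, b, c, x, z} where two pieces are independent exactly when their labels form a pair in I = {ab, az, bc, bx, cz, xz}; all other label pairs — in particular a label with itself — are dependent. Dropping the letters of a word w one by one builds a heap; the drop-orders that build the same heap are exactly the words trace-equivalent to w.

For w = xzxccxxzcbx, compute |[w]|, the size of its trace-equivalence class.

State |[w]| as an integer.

165

#0=x has no predecessor
#1=z has no predecessor
#2=x depends on [0:x]
#3=c depends on [2:x]
#4=c depends on [3:c]
#5=x depends on [4:c]
#6=x depends on [5:x]
#7=z depends on [1:z]
#8=c depends on [6:x]
#9=b depends on [7:z]
#10=x depends on [8:c]
sources: [0:x, 1:z]
N(rest) = Σ N(rest − s) over sources s of rest; N(one piece) = 1:
  size 1 → [9]=1  [10]=1
  size 2 → [7,9]=1  [8,10]=1  [9,10]=2
  size 3 → [1,7,9]=1  [6,8,10]=1  [7,9,10]=3  [8,9,10]=3
  size 4 → [1,7,9,10]=4  [5,6,8,10]=1  [6,8,9,10]=4  [7,8,9,10]=6
  size 5 → [1,7,8,9,10]=10  [4,5,6,8,10]=1  [5,6,8,9,10]=5  [6,7,8,9,10]=10
  size 6 → [1,6,7,8,9,10]=20  [3,4,5,6,8,10]=1  [4,5,6,8,9,10]=6  [5,6,7,8,9,10]=15
  size 7 → [1,5,6,7,8,9,10]=35  [2,3,4,5,6,8,10]=1  [3,4,5,6,8,9,10]=7  [4,5,6,7,8,9,10]=21
  size 8 → [0,2,3,4,5,6,8,10]=1  [1,4,5,6,7,8,9,10]=56  [2,3,4,5,6,8,9,10]=8  [3,4,5,6,7,8,9,10]=28
  size 9 → [0,2,3,4,5,6,8,9,10]=9  [1,3,4,5,6,7,8,9,10]=84  [2,3,4,5,6,7,8,9,10]=36
  first=0(x) contributes 120
  first=1(z) contributes 45
|[w]| = 165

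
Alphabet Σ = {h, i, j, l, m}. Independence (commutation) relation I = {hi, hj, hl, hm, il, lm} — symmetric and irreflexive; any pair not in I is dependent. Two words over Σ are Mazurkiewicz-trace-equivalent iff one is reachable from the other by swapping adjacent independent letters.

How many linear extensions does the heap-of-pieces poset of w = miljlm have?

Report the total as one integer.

piece 0:m — minimal
piece 1:i rests on {0:m}
piece 2:l — minimal
piece 3:j rests on {1:i, 2:l}
piece 4:l rests on {3:j}
piece 5:m rests on {3:j}
minimal pieces: {0:m, 2:l}
ways to finish when only these pieces remain (= sum over removing one remaining piece with nothing left below it):
  1 left: {4}→1  {5}→1
  2 left: {4,5}→2
  3 left: {3,4,5}→2
  4 left: {1,3,4,5}→2  {2,3,4,5}→2
  placing 0:m first → 4 extensions
  placing 2:l first → 2 extensions
total linear extensions = 6

6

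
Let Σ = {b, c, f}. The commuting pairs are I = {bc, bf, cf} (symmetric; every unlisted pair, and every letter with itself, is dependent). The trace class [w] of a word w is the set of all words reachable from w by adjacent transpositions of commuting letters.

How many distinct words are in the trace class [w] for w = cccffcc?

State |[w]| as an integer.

#0=c has no predecessor
#1=c depends on [0:c]
#2=c depends on [1:c]
#3=f has no predecessor
#4=f depends on [3:f]
#5=c depends on [2:c]
#6=c depends on [5:c]
sources: [0:c, 3:f]
N(rest) = Σ N(rest − s) over sources s of rest; N(one piece) = 1:
  size 1 → [4]=1  [6]=1
  size 2 → [3,4]=1  [4,6]=2  [5,6]=1
  size 3 → [2,5,6]=1  [3,4,6]=3  [4,5,6]=3
  size 4 → [1,2,5,6]=1  [2,4,5,6]=4  [3,4,5,6]=6
  size 5 → [0,1,2,5,6]=1  [1,2,4,5,6]=5  [2,3,4,5,6]=10
  first=0(c) contributes 15
  first=3(f) contributes 6
|[w]| = 21

21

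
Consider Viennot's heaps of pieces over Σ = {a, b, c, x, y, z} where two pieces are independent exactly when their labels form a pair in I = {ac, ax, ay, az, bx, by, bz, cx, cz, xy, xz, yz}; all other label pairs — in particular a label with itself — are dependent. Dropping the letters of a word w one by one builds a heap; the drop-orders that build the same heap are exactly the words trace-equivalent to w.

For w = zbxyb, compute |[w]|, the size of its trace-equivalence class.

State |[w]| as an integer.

drop 0:z onto floor
drop 1:b onto floor
drop 2:x onto floor
drop 3:y onto floor
drop 4:b onto {1:b}
ground layer = {0:z, 1:b, 2:x, 3:y}
drop-orders for the pieces not yet dropped (sum over which currently-grounded one goes next):
  1 to go: {0} 1  {2} 1  {3} 1  {4} 1
  2 to go: {0,2} 2  {0,3} 2  {0,4} 2  {1,4} 1  {2,3} 2  {2,4} 2  {3,4} 2
  3 to go: {0,1,4} 3  {0,2,3} 6  {0,2,4} 6  {0,3,4} 6  {1,2,4} 3  {1,3,4} 3  {2,3,4} 6
  if 0:z drops first: 12 orders
  if 1:b drops first: 24 orders
  if 2:x drops first: 12 orders
  if 3:y drops first: 12 orders
heap linearizations: 60

60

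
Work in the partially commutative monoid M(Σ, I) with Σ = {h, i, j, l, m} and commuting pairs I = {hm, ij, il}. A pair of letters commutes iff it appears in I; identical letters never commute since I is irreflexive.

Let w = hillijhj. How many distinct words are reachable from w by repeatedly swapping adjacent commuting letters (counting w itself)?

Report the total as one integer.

#0=h has no predecessor
#1=i depends on [0:h]
#2=l depends on [0:h]
#3=l depends on [2:l]
#4=i depends on [1:i]
#5=j depends on [3:l]
#6=h depends on [4:i, 5:j]
#7=j depends on [6:h]
sources: [0:h]
N(rest) = Σ N(rest − s) over sources s of rest; N(one piece) = 1:
  size 1 → [7]=1
  size 2 → [6,7]=1
  size 3 → [4,6,7]=1  [5,6,7]=1
  size 4 → [1,4,6,7]=1  [3,5,6,7]=1  [4,5,6,7]=2
  size 5 → [1,4,5,6,7]=3  [2,3,5,6,7]=1  [3,4,5,6,7]=3
  size 6 → [1,3,4,5,6,7]=6  [2,3,4,5,6,7]=4
  first=0(h) contributes 10

10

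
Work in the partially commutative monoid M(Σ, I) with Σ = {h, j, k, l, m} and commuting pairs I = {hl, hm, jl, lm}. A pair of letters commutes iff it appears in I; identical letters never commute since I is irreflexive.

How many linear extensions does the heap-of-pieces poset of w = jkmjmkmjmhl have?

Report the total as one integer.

10

piece 0:j — minimal
piece 1:k rests on {0:j}
piece 2:m rests on {1:k}
piece 3:j rests on {2:m}
piece 4:m rests on {3:j}
piece 5:k rests on {4:m}
piece 6:m rests on {5:k}
piece 7:j rests on {6:m}
piece 8:m rests on {7:j}
piece 9:h rests on {7:j}
piece 10:l rests on {5:k}
minimal pieces: {0:j}
ways to finish when only these pieces remain (= sum over removing one remaining piece with nothing left below it):
  1 left: {8}→1  {9}→1  {10}→1
  2 left: {8,9}→2  {8,10}→2  {9,10}→2
  3 left: {7,8,9}→2  {8,9,10}→6
  4 left: {6,7,8,9}→2  {7,8,9,10}→8
  5 left: {6,7,8,9,10}→10
  6 left: {5,6,7,8,9,10}→10
  7 left: {4,5,6,7,8,9,10}→10
  8 left: {3,4,5,6,7,8,9,10}→10
  9 left: {2,3,4,5,6,7,8,9,10}→10
  placing 0:j first → 10 extensions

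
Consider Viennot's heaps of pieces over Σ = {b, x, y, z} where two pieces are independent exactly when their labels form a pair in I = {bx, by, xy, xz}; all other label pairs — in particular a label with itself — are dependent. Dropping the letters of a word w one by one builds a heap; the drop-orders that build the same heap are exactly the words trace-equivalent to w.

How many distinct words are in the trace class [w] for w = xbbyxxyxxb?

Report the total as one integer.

2520

0(x) covers ∅
1(b) covers ∅
2(b) covers 1:b
3(y) covers ∅
4(x) covers 0:x
5(x) covers 4:x
6(y) covers 3:y
7(x) covers 5:x
8(x) covers 7:x
9(b) covers 2:b
floor of heap: 0:x, 1:b, 3:y
completions by unplaced set U, small U first (add the entries for U minus each lowest piece of U):
  |U|=1: {6}:1  {8}:1  {9}:1
  |U|=2: {2,9}:1  {3,6}:1  {6,8}:2  {6,9}:2  {7,8}:1  {8,9}:2
  |U|=3: {1,2,9}:1  {2,6,9}:3  {2,8,9}:3  {3,6,8}:3  {3,6,9}:3  {5,7,8}:1  {6,7,8}:3  {6,8,9}:6  {7,8,9}:3
  |U|=4: {1,2,6,9}:4  {1,2,8,9}:4  {2,3,6,9}:6  {2,6,8,9}:12  {2,7,8,9}:6  {3,6,7,8}:6  {3,6,8,9}:12  {4,5,7,8}:1  {5,6,7,8}:4  {5,7,8,9}:4  {6,7,8,9}:12
  |U|=5: {0,4,5,7,8}:1  {1,2,3,6,9}:10  {1,2,6,8,9}:20  {1,2,7,8,9}:10  {2,3,6,8,9}:30  {2,5,7,8,9}:10  {2,6,7,8,9}:30  {3,5,6,7,8}:10  {3,6,7,8,9}:30  {4,5,6,7,8}:5  {4,5,7,8,9}:5  {5,6,7,8,9}:20
  |U|=6: {0,4,5,6,7,8}:6  {0,4,5,7,8,9}:6  {1,2,3,6,8,9}:60  {1,2,5,7,8,9}:20  {1,2,6,7,8,9}:60  {2,3,6,7,8,9}:90  {2,4,5,7,8,9}:15  {2,5,6,7,8,9}:60  {3,4,5,6,7,8}:15  {3,5,6,7,8,9}:60  {4,5,6,7,8,9}:30
  |U|=7: {0,2,4,5,7,8,9}:21  {0,3,4,5,6,7,8}:21  {0,4,5,6,7,8,9}:42  {1,2,3,6,7,8,9}:210  {1,2,4,5,7,8,9}:35  {1,2,5,6,7,8,9}:140  {2,3,5,6,7,8,9}:210  {2,4,5,6,7,8,9}:105  {3,4,5,6,7,8,9}:105
  |U|=8: {0,1,2,4,5,7,8,9}:56  {0,2,4,5,6,7,8,9}:168  {0,3,4,5,6,7,8,9}:168  {1,2,3,5,6,7,8,9}:560  {1,2,4,5,6,7,8,9}:280  {2,3,4,5,6,7,8,9}:420
  start at 0(x): 1260
  start at 1(b): 756
  start at 3(y): 504
sum over floor = 2520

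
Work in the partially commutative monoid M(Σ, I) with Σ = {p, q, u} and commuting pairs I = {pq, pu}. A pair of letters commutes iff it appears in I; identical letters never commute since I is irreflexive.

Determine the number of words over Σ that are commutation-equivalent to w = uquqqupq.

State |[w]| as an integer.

8

piece 0:u — minimal
piece 1:q rests on {0:u}
piece 2:u rests on {1:q}
piece 3:q rests on {2:u}
piece 4:q rests on {3:q}
piece 5:u rests on {4:q}
piece 6:p — minimal
piece 7:q rests on {5:u}
minimal pieces: {0:u, 6:p}
ways to finish when only these pieces remain (= sum over removing one remaining piece with nothing left below it):
  1 left: {6}→1  {7}→1
  2 left: {5,7}→1  {6,7}→2
  3 left: {4,5,7}→1  {5,6,7}→3
  4 left: {3,4,5,7}→1  {4,5,6,7}→4
  5 left: {2,3,4,5,7}→1  {3,4,5,6,7}→5
  6 left: {1,2,3,4,5,7}→1  {2,3,4,5,6,7}→6
  placing 0:u first → 7 extensions
  placing 6:p first → 1 extensions
total linear extensions = 8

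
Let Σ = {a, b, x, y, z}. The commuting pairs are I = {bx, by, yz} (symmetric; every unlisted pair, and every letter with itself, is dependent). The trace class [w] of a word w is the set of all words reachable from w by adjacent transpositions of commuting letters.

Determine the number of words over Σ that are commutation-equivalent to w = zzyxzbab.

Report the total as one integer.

drop 0:z onto floor
drop 1:z onto {0:z}
drop 2:y onto floor
drop 3:x onto {1:z, 2:y}
drop 4:z onto {3:x}
drop 5:b onto {4:z}
drop 6:a onto {5:b}
drop 7:b onto {6:a}
ground layer = {0:z, 2:y}
drop-orders for the pieces not yet dropped (sum over which currently-grounded one goes next):
  1 to go: {7} 1
  2 to go: {6,7} 1
  3 to go: {5,6,7} 1
  4 to go: {4,5,6,7} 1
  5 to go: {3,4,5,6,7} 1
  6 to go: {1,3,4,5,6,7} 1  {2,3,4,5,6,7} 1
  if 0:z drops first: 2 orders
  if 2:y drops first: 1 orders
heap linearizations: 3

3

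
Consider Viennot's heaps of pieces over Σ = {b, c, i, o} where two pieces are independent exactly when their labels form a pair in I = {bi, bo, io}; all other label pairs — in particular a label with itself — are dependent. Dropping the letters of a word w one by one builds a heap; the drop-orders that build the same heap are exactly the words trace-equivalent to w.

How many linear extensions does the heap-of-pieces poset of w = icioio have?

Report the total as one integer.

6

0(i) covers ∅
1(c) covers 0:i
2(i) covers 1:c
3(o) covers 1:c
4(i) covers 2:i
5(o) covers 3:o
floor of heap: 0:i
completions by unplaced set U, small U first (add the entries for U minus each lowest piece of U):
  |U|=1: {4}:1  {5}:1
  |U|=2: {2,4}:1  {3,5}:1  {4,5}:2
  |U|=3: {2,4,5}:3  {3,4,5}:3
  |U|=4: {2,3,4,5}:6
  start at 0(i): 6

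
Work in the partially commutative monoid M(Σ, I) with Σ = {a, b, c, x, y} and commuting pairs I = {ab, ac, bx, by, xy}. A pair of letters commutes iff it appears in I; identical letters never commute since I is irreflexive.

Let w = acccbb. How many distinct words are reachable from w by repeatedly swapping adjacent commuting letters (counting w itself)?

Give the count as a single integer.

6

#0=a has no predecessor
#1=c has no predecessor
#2=c depends on [1:c]
#3=c depends on [2:c]
#4=b depends on [3:c]
#5=b depends on [4:b]
sources: [0:a, 1:c]
N(rest) = Σ N(rest − s) over sources s of rest; N(one piece) = 1:
  size 1 → [0]=1  [5]=1
  size 2 → [0,5]=2  [4,5]=1
  size 3 → [0,4,5]=3  [3,4,5]=1
  size 4 → [0,3,4,5]=4  [2,3,4,5]=1
  first=0(a) contributes 1
  first=1(c) contributes 5
|[w]| = 6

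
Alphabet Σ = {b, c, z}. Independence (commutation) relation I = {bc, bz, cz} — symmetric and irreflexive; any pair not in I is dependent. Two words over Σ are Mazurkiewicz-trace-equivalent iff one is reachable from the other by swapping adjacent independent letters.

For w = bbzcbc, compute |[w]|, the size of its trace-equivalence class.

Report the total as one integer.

drop 0:b onto floor
drop 1:b onto {0:b}
drop 2:z onto floor
drop 3:c onto floor
drop 4:b onto {1:b}
drop 5:c onto {3:c}
ground layer = {0:b, 2:z, 3:c}
drop-orders for the pieces not yet dropped (sum over which currently-grounded one goes next):
  1 to go: {2} 1  {4} 1  {5} 1
  2 to go: {1,4} 1  {2,4} 2  {2,5} 2  {3,5} 1  {4,5} 2
  3 to go: {0,1,4} 1  {1,2,4} 3  {1,4,5} 3  {2,3,5} 3  {2,4,5} 6  {3,4,5} 3
  4 to go: {0,1,2,4} 4  {0,1,4,5} 4  {1,2,4,5} 12  {1,3,4,5} 6  {2,3,4,5} 12
  if 0:b drops first: 30 orders
  if 2:z drops first: 10 orders
  if 3:c drops first: 20 orders
heap linearizations: 60

60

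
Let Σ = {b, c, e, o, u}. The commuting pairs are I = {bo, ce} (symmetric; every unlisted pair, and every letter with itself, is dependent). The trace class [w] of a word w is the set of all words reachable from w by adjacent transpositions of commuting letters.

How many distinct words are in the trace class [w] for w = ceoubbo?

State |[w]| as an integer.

6

0(c) covers ∅
1(e) covers ∅
2(o) covers 0:c, 1:e
3(u) covers 2:o
4(b) covers 3:u
5(b) covers 4:b
6(o) covers 3:u
floor of heap: 0:c, 1:e
completions by unplaced set U, small U first (add the entries for U minus each lowest piece of U):
  |U|=1: {5}:1  {6}:1
  |U|=2: {4,5}:1  {5,6}:2
  |U|=3: {4,5,6}:3
  |U|=4: {3,4,5,6}:3
  |U|=5: {2,3,4,5,6}:3
  start at 0(c): 3
  start at 1(e): 3
sum over floor = 6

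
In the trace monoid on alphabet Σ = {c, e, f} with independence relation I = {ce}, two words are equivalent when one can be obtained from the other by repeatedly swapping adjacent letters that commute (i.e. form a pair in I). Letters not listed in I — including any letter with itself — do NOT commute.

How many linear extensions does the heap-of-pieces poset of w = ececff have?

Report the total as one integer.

piece 0:e — minimal
piece 1:c — minimal
piece 2:e rests on {0:e}
piece 3:c rests on {1:c}
piece 4:f rests on {2:e, 3:c}
piece 5:f rests on {4:f}
minimal pieces: {0:e, 1:c}
ways to finish when only these pieces remain (= sum over removing one remaining piece with nothing left below it):
  1 left: {5}→1
  2 left: {4,5}→1
  3 left: {2,4,5}→1  {3,4,5}→1
  4 left: {0,2,4,5}→1  {1,3,4,5}→1  {2,3,4,5}→2
  placing 0:e first → 3 extensions
  placing 1:c first → 3 extensions
total linear extensions = 6

6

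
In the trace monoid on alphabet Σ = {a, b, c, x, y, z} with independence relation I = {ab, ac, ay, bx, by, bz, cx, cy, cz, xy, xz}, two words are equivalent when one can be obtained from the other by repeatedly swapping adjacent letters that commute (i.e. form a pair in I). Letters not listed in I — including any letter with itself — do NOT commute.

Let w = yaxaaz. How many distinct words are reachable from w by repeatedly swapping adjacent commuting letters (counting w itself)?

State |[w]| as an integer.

#0=y has no predecessor
#1=a has no predecessor
#2=x depends on [1:a]
#3=a depends on [2:x]
#4=a depends on [3:a]
#5=z depends on [0:y, 4:a]
sources: [0:y, 1:a]
N(rest) = Σ N(rest − s) over sources s of rest; N(one piece) = 1:
  size 1 → [5]=1
  size 2 → [0,5]=1  [4,5]=1
  size 3 → [0,4,5]=2  [3,4,5]=1
  size 4 → [0,3,4,5]=3  [2,3,4,5]=1
  first=0(y) contributes 1
  first=1(a) contributes 4
|[w]| = 5

5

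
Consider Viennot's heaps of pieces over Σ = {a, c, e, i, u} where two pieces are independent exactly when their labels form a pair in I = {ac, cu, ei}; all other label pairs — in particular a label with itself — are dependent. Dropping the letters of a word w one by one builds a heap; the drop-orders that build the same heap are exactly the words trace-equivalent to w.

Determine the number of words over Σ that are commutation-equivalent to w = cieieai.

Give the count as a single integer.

#0=c has no predecessor
#1=i depends on [0:c]
#2=e depends on [0:c]
#3=i depends on [1:i]
#4=e depends on [2:e]
#5=a depends on [3:i, 4:e]
#6=i depends on [5:a]
sources: [0:c]
N(rest) = Σ N(rest − s) over sources s of rest; N(one piece) = 1:
  size 1 → [6]=1
  size 2 → [5,6]=1
  size 3 → [3,5,6]=1  [4,5,6]=1
  size 4 → [1,3,5,6]=1  [2,4,5,6]=1  [3,4,5,6]=2
  size 5 → [1,3,4,5,6]=3  [2,3,4,5,6]=3
  first=0(c) contributes 6

6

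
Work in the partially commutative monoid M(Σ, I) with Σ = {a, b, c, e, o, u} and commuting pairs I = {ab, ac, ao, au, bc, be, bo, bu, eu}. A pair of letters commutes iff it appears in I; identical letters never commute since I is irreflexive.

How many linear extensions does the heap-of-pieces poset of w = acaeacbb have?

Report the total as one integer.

#0=a has no predecessor
#1=c has no predecessor
#2=a depends on [0:a]
#3=e depends on [1:c, 2:a]
#4=a depends on [3:e]
#5=c depends on [3:e]
#6=b has no predecessor
#7=b depends on [6:b]
sources: [0:a, 1:c, 6:b]
N(rest) = Σ N(rest − s) over sources s of rest; N(one piece) = 1:
  size 1 → [4]=1  [5]=1  [7]=1
  size 2 → [4,5]=2  [4,7]=2  [5,7]=2  [6,7]=1
  size 3 → [3,4,5]=2  [4,5,7]=6  [4,6,7]=3  [5,6,7]=3
  size 4 → [1,3,4,5]=2  [2,3,4,5]=2  [3,4,5,7]=8  [4,5,6,7]=12
  size 5 → [0,2,3,4,5]=2  [1,2,3,4,5]=4  [1,3,4,5,7]=10  [2,3,4,5,7]=10  [3,4,5,6,7]=20
  size 6 → [0,1,2,3,4,5]=6  [0,2,3,4,5,7]=12  [1,2,3,4,5,7]=24  [1,3,4,5,6,7]=30  [2,3,4,5,6,7]=30
  first=0(a) contributes 84
  first=1(c) contributes 42
  first=6(b) contributes 42
|[w]| = 168

168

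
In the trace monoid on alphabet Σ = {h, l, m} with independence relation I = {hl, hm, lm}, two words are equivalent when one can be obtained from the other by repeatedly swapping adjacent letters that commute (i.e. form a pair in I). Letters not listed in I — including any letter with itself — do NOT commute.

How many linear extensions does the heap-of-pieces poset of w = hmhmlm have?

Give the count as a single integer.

drop 0:h onto floor
drop 1:m onto floor
drop 2:h onto {0:h}
drop 3:m onto {1:m}
drop 4:l onto floor
drop 5:m onto {3:m}
ground layer = {0:h, 1:m, 4:l}
drop-orders for the pieces not yet dropped (sum over which currently-grounded one goes next):
  1 to go: {2} 1  {4} 1  {5} 1
  2 to go: {0,2} 1  {2,4} 2  {2,5} 2  {3,5} 1  {4,5} 2
  3 to go: {0,2,4} 3  {0,2,5} 3  {1,3,5} 1  {2,3,5} 3  {2,4,5} 6  {3,4,5} 3
  4 to go: {0,2,3,5} 6  {0,2,4,5} 12  {1,2,3,5} 4  {1,3,4,5} 4  {2,3,4,5} 12
  if 0:h drops first: 20 orders
  if 1:m drops first: 30 orders
  if 4:l drops first: 10 orders
heap linearizations: 60

60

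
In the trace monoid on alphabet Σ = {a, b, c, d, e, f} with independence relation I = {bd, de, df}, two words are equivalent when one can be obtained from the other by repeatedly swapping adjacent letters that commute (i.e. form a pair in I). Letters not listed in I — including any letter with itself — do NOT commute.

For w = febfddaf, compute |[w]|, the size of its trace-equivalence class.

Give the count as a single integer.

15

drop 0:f onto floor
drop 1:e onto {0:f}
drop 2:b onto {1:e}
drop 3:f onto {2:b}
drop 4:d onto floor
drop 5:d onto {4:d}
drop 6:a onto {3:f, 5:d}
drop 7:f onto {6:a}
ground layer = {0:f, 4:d}
drop-orders for the pieces not yet dropped (sum over which currently-grounded one goes next):
  1 to go: {7} 1
  2 to go: {6,7} 1
  3 to go: {3,6,7} 1  {5,6,7} 1
  4 to go: {2,3,6,7} 1  {3,5,6,7} 2  {4,5,6,7} 1
  5 to go: {1,2,3,6,7} 1  {2,3,5,6,7} 3  {3,4,5,6,7} 3
  6 to go: {0,1,2,3,6,7} 1  {1,2,3,5,6,7} 4  {2,3,4,5,6,7} 6
  if 0:f drops first: 10 orders
  if 4:d drops first: 5 orders
heap linearizations: 15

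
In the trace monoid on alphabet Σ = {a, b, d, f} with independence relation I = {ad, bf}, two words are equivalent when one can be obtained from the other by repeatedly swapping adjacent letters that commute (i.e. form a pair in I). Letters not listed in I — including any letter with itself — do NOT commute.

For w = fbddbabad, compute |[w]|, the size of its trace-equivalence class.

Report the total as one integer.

#0=f has no predecessor
#1=b has no predecessor
#2=d depends on [0:f, 1:b]
#3=d depends on [2:d]
#4=b depends on [3:d]
#5=a depends on [4:b]
#6=b depends on [5:a]
#7=a depends on [6:b]
#8=d depends on [6:b]
sources: [0:f, 1:b]
N(rest) = Σ N(rest − s) over sources s of rest; N(one piece) = 1:
  size 1 → [7]=1  [8]=1
  size 2 → [7,8]=2
  size 3 → [6,7,8]=2
  size 4 → [5,6,7,8]=2
  size 5 → [4,5,6,7,8]=2
  size 6 → [3,4,5,6,7,8]=2
  size 7 → [2,3,4,5,6,7,8]=2
  first=0(f) contributes 2
  first=1(b) contributes 2
|[w]| = 4

4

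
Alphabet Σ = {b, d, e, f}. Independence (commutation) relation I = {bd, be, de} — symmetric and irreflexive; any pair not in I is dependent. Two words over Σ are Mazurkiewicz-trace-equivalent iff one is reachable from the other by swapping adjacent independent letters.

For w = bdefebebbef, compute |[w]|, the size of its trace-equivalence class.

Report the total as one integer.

drop 0:b onto floor
drop 1:d onto floor
drop 2:e onto floor
drop 3:f onto {0:b, 1:d, 2:e}
drop 4:e onto {3:f}
drop 5:b onto {3:f}
drop 6:e onto {4:e}
drop 7:b onto {5:b}
drop 8:b onto {7:b}
drop 9:e onto {6:e}
drop 10:f onto {8:b, 9:e}
ground layer = {0:b, 1:d, 2:e}
drop-orders for the pieces not yet dropped (sum over which currently-grounded one goes next):
  1 to go: {10} 1
  2 to go: {8,10} 1  {9,10} 1
  3 to go: {6,9,10} 1  {7,8,10} 1  {8,9,10} 2
  4 to go: {4,6,9,10} 1  {5,7,8,10} 1  {6,8,9,10} 3  {7,8,9,10} 3
  5 to go: {4,6,8,9,10} 4  {5,7,8,9,10} 4  {6,7,8,9,10} 6
  6 to go: {4,6,7,8,9,10} 10  {5,6,7,8,9,10} 10
  7 to go: {4,5,6,7,8,9,10} 20
  8 to go: {3,4,5,6,7,8,9,10} 20
  9 to go: {0,3,4,5,6,7,8,9,10} 20  {1,3,4,5,6,7,8,9,10} 20  {2,3,4,5,6,7,8,9,10} 20
  if 0:b drops first: 40 orders
  if 1:d drops first: 40 orders
  if 2:e drops first: 40 orders
heap linearizations: 120

120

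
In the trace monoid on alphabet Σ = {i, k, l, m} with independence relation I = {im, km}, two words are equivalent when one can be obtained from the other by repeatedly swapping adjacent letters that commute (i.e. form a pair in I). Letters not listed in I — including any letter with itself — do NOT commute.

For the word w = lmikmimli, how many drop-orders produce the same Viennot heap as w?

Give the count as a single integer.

20

drop 0:l onto floor
drop 1:m onto {0:l}
drop 2:i onto {0:l}
drop 3:k onto {2:i}
drop 4:m onto {1:m}
drop 5:i onto {3:k}
drop 6:m onto {4:m}
drop 7:l onto {5:i, 6:m}
drop 8:i onto {7:l}
ground layer = {0:l}
drop-orders for the pieces not yet dropped (sum over which currently-grounded one goes next):
  1 to go: {8} 1
  2 to go: {7,8} 1
  3 to go: {5,7,8} 1  {6,7,8} 1
  4 to go: {3,5,7,8} 1  {4,6,7,8} 1  {5,6,7,8} 2
  5 to go: {1,4,6,7,8} 1  {2,3,5,7,8} 1  {3,5,6,7,8} 3  {4,5,6,7,8} 3
  6 to go: {1,4,5,6,7,8} 4  {2,3,5,6,7,8} 4  {3,4,5,6,7,8} 6
  7 to go: {1,3,4,5,6,7,8} 10  {2,3,4,5,6,7,8} 10
  if 0:l drops first: 20 orders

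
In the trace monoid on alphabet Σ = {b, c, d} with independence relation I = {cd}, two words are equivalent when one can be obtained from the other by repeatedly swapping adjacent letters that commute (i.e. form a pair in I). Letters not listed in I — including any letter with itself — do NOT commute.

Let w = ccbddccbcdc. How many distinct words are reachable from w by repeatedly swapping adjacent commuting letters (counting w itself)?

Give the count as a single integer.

18

0(c) covers ∅
1(c) covers 0:c
2(b) covers 1:c
3(d) covers 2:b
4(d) covers 3:d
5(c) covers 2:b
6(c) covers 5:c
7(b) covers 4:d, 6:c
8(c) covers 7:b
9(d) covers 7:b
10(c) covers 8:c
floor of heap: 0:c
completions by unplaced set U, small U first (add the entries for U minus each lowest piece of U):
  |U|=1: {9}:1  {10}:1
  |U|=2: {8,10}:1  {9,10}:2
  |U|=3: {8,9,10}:3
  |U|=4: {7,8,9,10}:3
  |U|=5: {4,7,8,9,10}:3  {6,7,8,9,10}:3
  |U|=6: {3,4,7,8,9,10}:3  {4,6,7,8,9,10}:6  {5,6,7,8,9,10}:3
  |U|=7: {3,4,6,7,8,9,10}:9  {4,5,6,7,8,9,10}:9
  |U|=8: {3,4,5,6,7,8,9,10}:18
  |U|=9: {2,3,4,5,6,7,8,9,10}:18
  start at 0(c): 18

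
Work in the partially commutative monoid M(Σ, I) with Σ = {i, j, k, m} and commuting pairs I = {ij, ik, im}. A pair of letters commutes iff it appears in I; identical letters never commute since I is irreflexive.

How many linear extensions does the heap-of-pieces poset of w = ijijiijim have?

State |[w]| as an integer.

126

drop 0:i onto floor
drop 1:j onto floor
drop 2:i onto {0:i}
drop 3:j onto {1:j}
drop 4:i onto {2:i}
drop 5:i onto {4:i}
drop 6:j onto {3:j}
drop 7:i onto {5:i}
drop 8:m onto {6:j}
ground layer = {0:i, 1:j}
drop-orders for the pieces not yet dropped (sum over which currently-grounded one goes next):
  1 to go: {7} 1  {8} 1
  2 to go: {5,7} 1  {6,8} 1  {7,8} 2
  3 to go: {3,6,8} 1  {4,5,7} 1  {5,7,8} 3  {6,7,8} 3
  4 to go: {1,3,6,8} 1  {2,4,5,7} 1  {3,6,7,8} 4  {4,5,7,8} 4  {5,6,7,8} 6
  5 to go: {0,2,4,5,7} 1  {1,3,6,7,8} 5  {2,4,5,7,8} 5  {3,5,6,7,8} 10  {4,5,6,7,8} 10
  6 to go: {0,2,4,5,7,8} 6  {1,3,5,6,7,8} 15  {2,4,5,6,7,8} 15  {3,4,5,6,7,8} 20
  7 to go: {0,2,4,5,6,7,8} 21  {1,3,4,5,6,7,8} 35  {2,3,4,5,6,7,8} 35
  if 0:i drops first: 70 orders
  if 1:j drops first: 56 orders
heap linearizations: 126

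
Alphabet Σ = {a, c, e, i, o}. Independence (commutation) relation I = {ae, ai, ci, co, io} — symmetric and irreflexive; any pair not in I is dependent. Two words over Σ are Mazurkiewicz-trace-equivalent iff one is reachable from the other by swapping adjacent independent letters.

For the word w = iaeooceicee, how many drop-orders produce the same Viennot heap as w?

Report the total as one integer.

0(i) covers ∅
1(a) covers ∅
2(e) covers 0:i
3(o) covers 1:a, 2:e
4(o) covers 3:o
5(c) covers 1:a, 2:e
6(e) covers 4:o, 5:c
7(i) covers 6:e
8(c) covers 6:e
9(e) covers 7:i, 8:c
10(e) covers 9:e
floor of heap: 0:i, 1:a
completions by unplaced set U, small U first (add the entries for U minus each lowest piece of U):
  |U|=1: {10}:1
  |U|=2: {9,10}:1
  |U|=3: {7,9,10}:1  {8,9,10}:1
  |U|=4: {7,8,9,10}:2
  |U|=5: {6,7,8,9,10}:2
  |U|=6: {4,6,7,8,9,10}:2  {5,6,7,8,9,10}:2
  |U|=7: {3,4,6,7,8,9,10}:2  {4,5,6,7,8,9,10}:4
  |U|=8: {3,4,5,6,7,8,9,10}:6
  |U|=9: {1,3,4,5,6,7,8,9,10}:6  {2,3,4,5,6,7,8,9,10}:6
  start at 0(i): 12
  start at 1(a): 6
sum over floor = 18

18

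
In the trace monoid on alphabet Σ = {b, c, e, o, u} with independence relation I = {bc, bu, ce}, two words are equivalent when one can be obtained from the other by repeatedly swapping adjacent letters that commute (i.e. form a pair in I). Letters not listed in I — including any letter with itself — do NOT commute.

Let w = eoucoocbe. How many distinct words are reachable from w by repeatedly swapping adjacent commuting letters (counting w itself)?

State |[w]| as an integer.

3

drop 0:e onto floor
drop 1:o onto {0:e}
drop 2:u onto {1:o}
drop 3:c onto {2:u}
drop 4:o onto {3:c}
drop 5:o onto {4:o}
drop 6:c onto {5:o}
drop 7:b onto {5:o}
drop 8:e onto {7:b}
ground layer = {0:e}
drop-orders for the pieces not yet dropped (sum over which currently-grounded one goes next):
  1 to go: {6} 1  {8} 1
  2 to go: {6,8} 2  {7,8} 1
  3 to go: {6,7,8} 3
  4 to go: {5,6,7,8} 3
  5 to go: {4,5,6,7,8} 3
  6 to go: {3,4,5,6,7,8} 3
  7 to go: {2,3,4,5,6,7,8} 3
  if 0:e drops first: 3 orders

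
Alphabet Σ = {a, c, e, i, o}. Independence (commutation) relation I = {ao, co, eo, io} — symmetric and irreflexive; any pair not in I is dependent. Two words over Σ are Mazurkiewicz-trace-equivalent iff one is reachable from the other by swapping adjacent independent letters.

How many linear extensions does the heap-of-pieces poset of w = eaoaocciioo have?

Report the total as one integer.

330

#0=e has no predecessor
#1=a depends on [0:e]
#2=o has no predecessor
#3=a depends on [1:a]
#4=o depends on [2:o]
#5=c depends on [3:a]
#6=c depends on [5:c]
#7=i depends on [6:c]
#8=i depends on [7:i]
#9=o depends on [4:o]
#10=o depends on [9:o]
sources: [0:e, 2:o]
N(rest) = Σ N(rest − s) over sources s of rest; N(one piece) = 1:
  size 1 → [8]=1  [10]=1
  size 2 → [7,8]=1  [8,10]=2  [9,10]=1
  size 3 → [4,9,10]=1  [6,7,8]=1  [7,8,10]=3  [8,9,10]=3
  size 4 → [2,4,9,10]=1  [4,8,9,10]=4  [5,6,7,8]=1  [6,7,8,10]=4  [7,8,9,10]=6
  size 5 → [2,4,8,9,10]=5  [3,5,6,7,8]=1  [4,7,8,9,10]=10  [5,6,7,8,10]=5  [6,7,8,9,10]=10
  size 6 → [1,3,5,6,7,8]=1  [2,4,7,8,9,10]=15  [3,5,6,7,8,10]=6  [4,6,7,8,9,10]=20  [5,6,7,8,9,10]=15
  size 7 → [0,1,3,5,6,7,8]=1  [1,3,5,6,7,8,10]=7  [2,4,6,7,8,9,10]=35  [3,5,6,7,8,9,10]=21  [4,5,6,7,8,9,10]=35
  size 8 → [0,1,3,5,6,7,8,10]=8  [1,3,5,6,7,8,9,10]=28  [2,4,5,6,7,8,9,10]=70  [3,4,5,6,7,8,9,10]=56
  size 9 → [0,1,3,5,6,7,8,9,10]=36  [1,3,4,5,6,7,8,9,10]=84  [2,3,4,5,6,7,8,9,10]=126
  first=0(e) contributes 210
  first=2(o) contributes 120
|[w]| = 330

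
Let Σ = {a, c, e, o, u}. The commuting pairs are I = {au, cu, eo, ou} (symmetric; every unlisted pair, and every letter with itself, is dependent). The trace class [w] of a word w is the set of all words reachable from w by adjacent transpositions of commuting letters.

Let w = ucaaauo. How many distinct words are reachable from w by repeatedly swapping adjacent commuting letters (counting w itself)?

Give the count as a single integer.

drop 0:u onto floor
drop 1:c onto floor
drop 2:a onto {1:c}
drop 3:a onto {2:a}
drop 4:a onto {3:a}
drop 5:u onto {0:u}
drop 6:o onto {4:a}
ground layer = {0:u, 1:c}
drop-orders for the pieces not yet dropped (sum over which currently-grounded one goes next):
  1 to go: {5} 1  {6} 1
  2 to go: {0,5} 1  {4,6} 1  {5,6} 2
  3 to go: {0,5,6} 3  {3,4,6} 1  {4,5,6} 3
  4 to go: {0,4,5,6} 6  {2,3,4,6} 1  {3,4,5,6} 4
  5 to go: {0,3,4,5,6} 10  {1,2,3,4,6} 1  {2,3,4,5,6} 5
  if 0:u drops first: 6 orders
  if 1:c drops first: 15 orders
heap linearizations: 21

21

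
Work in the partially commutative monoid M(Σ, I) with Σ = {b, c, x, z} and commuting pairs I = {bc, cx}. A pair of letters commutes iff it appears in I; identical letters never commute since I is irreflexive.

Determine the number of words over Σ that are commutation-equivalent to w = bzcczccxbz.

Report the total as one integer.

6

0(b) covers ∅
1(z) covers 0:b
2(c) covers 1:z
3(c) covers 2:c
4(z) covers 3:c
5(c) covers 4:z
6(c) covers 5:c
7(x) covers 4:z
8(b) covers 7:x
9(z) covers 6:c, 8:b
floor of heap: 0:b
completions by unplaced set U, small U first (add the entries for U minus each lowest piece of U):
  |U|=1: {9}:1
  |U|=2: {6,9}:1  {8,9}:1
  |U|=3: {5,6,9}:1  {6,8,9}:2  {7,8,9}:1
  |U|=4: {5,6,8,9}:3  {6,7,8,9}:3
  |U|=5: {5,6,7,8,9}:6
  |U|=6: {4,5,6,7,8,9}:6
  |U|=7: {3,4,5,6,7,8,9}:6
  |U|=8: {2,3,4,5,6,7,8,9}:6
  start at 0(b): 6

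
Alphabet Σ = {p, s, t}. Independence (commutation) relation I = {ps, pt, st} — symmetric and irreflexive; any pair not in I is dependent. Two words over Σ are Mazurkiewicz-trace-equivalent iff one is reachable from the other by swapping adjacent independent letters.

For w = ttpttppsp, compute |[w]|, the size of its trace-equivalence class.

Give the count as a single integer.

#0=t has no predecessor
#1=t depends on [0:t]
#2=p has no predecessor
#3=t depends on [1:t]
#4=t depends on [3:t]
#5=p depends on [2:p]
#6=p depends on [5:p]
#7=s has no predecessor
#8=p depends on [6:p]
sources: [0:t, 2:p, 7:s]
N(rest) = Σ N(rest − s) over sources s of rest; N(one piece) = 1:
  size 1 → [4]=1  [7]=1  [8]=1
  size 2 → [3,4]=1  [4,7]=2  [4,8]=2  [6,8]=1  [7,8]=2
  size 3 → [1,3,4]=1  [3,4,7]=3  [3,4,8]=3  [4,6,8]=3  [4,7,8]=6  [5,6,8]=1  [6,7,8]=3
  size 4 → [0,1,3,4]=1  [1,3,4,7]=4  [1,3,4,8]=4  [2,5,6,8]=1  [3,4,6,8]=6  [3,4,7,8]=12  [4,5,6,8]=4  [4,6,7,8]=12  [5,6,7,8]=4
  size 5 → [0,1,3,4,7]=5  [0,1,3,4,8]=5  [1,3,4,6,8]=10  [1,3,4,7,8]=20  [2,4,5,6,8]=5  [2,5,6,7,8]=5  [3,4,5,6,8]=10  [3,4,6,7,8]=30  [4,5,6,7,8]=20
  size 6 → [0,1,3,4,6,8]=15  [0,1,3,4,7,8]=30  [1,3,4,5,6,8]=20  [1,3,4,6,7,8]=60  [2,3,4,5,6,8]=15  [2,4,5,6,7,8]=30  [3,4,5,6,7,8]=60
  size 7 → [0,1,3,4,5,6,8]=35  [0,1,3,4,6,7,8]=105  [1,2,3,4,5,6,8]=35  [1,3,4,5,6,7,8]=140  [2,3,4,5,6,7,8]=105
  first=0(t) contributes 280
  first=2(p) contributes 280
  first=7(s) contributes 70
|[w]| = 630

630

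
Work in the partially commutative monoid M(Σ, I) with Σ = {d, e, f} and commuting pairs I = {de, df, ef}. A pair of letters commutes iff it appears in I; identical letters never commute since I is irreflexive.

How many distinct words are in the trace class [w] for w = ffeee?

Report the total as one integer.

10

drop 0:f onto floor
drop 1:f onto {0:f}
drop 2:e onto floor
drop 3:e onto {2:e}
drop 4:e onto {3:e}
ground layer = {0:f, 2:e}
drop-orders for the pieces not yet dropped (sum over which currently-grounded one goes next):
  1 to go: {1} 1  {4} 1
  2 to go: {0,1} 1  {1,4} 2  {3,4} 1
  3 to go: {0,1,4} 3  {1,3,4} 3  {2,3,4} 1
  if 0:f drops first: 4 orders
  if 2:e drops first: 6 orders
heap linearizations: 10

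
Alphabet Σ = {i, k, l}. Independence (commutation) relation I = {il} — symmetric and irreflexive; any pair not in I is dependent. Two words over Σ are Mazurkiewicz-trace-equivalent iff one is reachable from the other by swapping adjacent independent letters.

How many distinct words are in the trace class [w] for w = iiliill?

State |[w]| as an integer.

35

drop 0:i onto floor
drop 1:i onto {0:i}
drop 2:l onto floor
drop 3:i onto {1:i}
drop 4:i onto {3:i}
drop 5:l onto {2:l}
drop 6:l onto {5:l}
ground layer = {0:i, 2:l}
drop-orders for the pieces not yet dropped (sum over which currently-grounded one goes next):
  1 to go: {4} 1  {6} 1
  2 to go: {3,4} 1  {4,6} 2  {5,6} 1
  3 to go: {1,3,4} 1  {2,5,6} 1  {3,4,6} 3  {4,5,6} 3
  4 to go: {0,1,3,4} 1  {1,3,4,6} 4  {2,4,5,6} 4  {3,4,5,6} 6
  5 to go: {0,1,3,4,6} 5  {1,3,4,5,6} 10  {2,3,4,5,6} 10
  if 0:i drops first: 20 orders
  if 2:l drops first: 15 orders
heap linearizations: 35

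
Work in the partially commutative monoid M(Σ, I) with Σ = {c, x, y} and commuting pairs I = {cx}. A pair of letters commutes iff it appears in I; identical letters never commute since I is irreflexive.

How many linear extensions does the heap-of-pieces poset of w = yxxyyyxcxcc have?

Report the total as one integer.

drop 0:y onto floor
drop 1:x onto {0:y}
drop 2:x onto {1:x}
drop 3:y onto {2:x}
drop 4:y onto {3:y}
drop 5:y onto {4:y}
drop 6:x onto {5:y}
drop 7:c onto {5:y}
drop 8:x onto {6:x}
drop 9:c onto {7:c}
drop 10:c onto {9:c}
ground layer = {0:y}
drop-orders for the pieces not yet dropped (sum over which currently-grounded one goes next):
  1 to go: {8} 1  {10} 1
  2 to go: {6,8} 1  {8,10} 2  {9,10} 1
  3 to go: {6,8,10} 3  {7,9,10} 1  {8,9,10} 3
  4 to go: {6,8,9,10} 6  {7,8,9,10} 4
  5 to go: {6,7,8,9,10} 10
  6 to go: {5,6,7,8,9,10} 10
  7 to go: {4,5,6,7,8,9,10} 10
  8 to go: {3,4,5,6,7,8,9,10} 10
  9 to go: {2,3,4,5,6,7,8,9,10} 10
  if 0:y drops first: 10 orders

10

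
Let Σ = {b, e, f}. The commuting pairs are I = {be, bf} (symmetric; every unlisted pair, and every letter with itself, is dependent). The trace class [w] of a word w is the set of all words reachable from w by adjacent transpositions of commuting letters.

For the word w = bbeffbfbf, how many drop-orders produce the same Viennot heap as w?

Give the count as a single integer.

126

piece 0:b — minimal
piece 1:b rests on {0:b}
piece 2:e — minimal
piece 3:f rests on {2:e}
piece 4:f rests on {3:f}
piece 5:b rests on {1:b}
piece 6:f rests on {4:f}
piece 7:b rests on {5:b}
piece 8:f rests on {6:f}
minimal pieces: {0:b, 2:e}
ways to finish when only these pieces remain (= sum over removing one remaining piece with nothing left below it):
  1 left: {7}→1  {8}→1
  2 left: {5,7}→1  {6,8}→1  {7,8}→2
  3 left: {1,5,7}→1  {4,6,8}→1  {5,7,8}→3  {6,7,8}→3
  4 left: {0,1,5,7}→1  {1,5,7,8}→4  {3,4,6,8}→1  {4,6,7,8}→4  {5,6,7,8}→6
  5 left: {0,1,5,7,8}→5  {1,5,6,7,8}→10  {2,3,4,6,8}→1  {3,4,6,7,8}→5  {4,5,6,7,8}→10
  6 left: {0,1,5,6,7,8}→15  {1,4,5,6,7,8}→20  {2,3,4,6,7,8}→6  {3,4,5,6,7,8}→15
  7 left: {0,1,4,5,6,7,8}→35  {1,3,4,5,6,7,8}→35  {2,3,4,5,6,7,8}→21
  placing 0:b first → 56 extensions
  placing 2:e first → 70 extensions
total linear extensions = 126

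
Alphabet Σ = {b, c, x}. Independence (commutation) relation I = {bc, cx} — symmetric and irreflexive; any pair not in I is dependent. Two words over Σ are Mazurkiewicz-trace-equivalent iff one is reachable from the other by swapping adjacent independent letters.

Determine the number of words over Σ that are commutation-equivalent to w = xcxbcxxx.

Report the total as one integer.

drop 0:x onto floor
drop 1:c onto floor
drop 2:x onto {0:x}
drop 3:b onto {2:x}
drop 4:c onto {1:c}
drop 5:x onto {3:b}
drop 6:x onto {5:x}
drop 7:x onto {6:x}
ground layer = {0:x, 1:c}
drop-orders for the pieces not yet dropped (sum over which currently-grounded one goes next):
  1 to go: {4} 1  {7} 1
  2 to go: {1,4} 1  {4,7} 2  {6,7} 1
  3 to go: {1,4,7} 3  {4,6,7} 3  {5,6,7} 1
  4 to go: {1,4,6,7} 6  {3,5,6,7} 1  {4,5,6,7} 4
  5 to go: {1,4,5,6,7} 10  {2,3,5,6,7} 1  {3,4,5,6,7} 5
  6 to go: {0,2,3,5,6,7} 1  {1,3,4,5,6,7} 15  {2,3,4,5,6,7} 6
  if 0:x drops first: 21 orders
  if 1:c drops first: 7 orders
heap linearizations: 28

28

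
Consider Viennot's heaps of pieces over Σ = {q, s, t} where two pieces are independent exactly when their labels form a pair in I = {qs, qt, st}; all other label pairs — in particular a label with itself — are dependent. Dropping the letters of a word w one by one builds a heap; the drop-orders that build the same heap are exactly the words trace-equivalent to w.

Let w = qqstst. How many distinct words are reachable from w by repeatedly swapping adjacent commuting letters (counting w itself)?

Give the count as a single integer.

90

piece 0:q — minimal
piece 1:q rests on {0:q}
piece 2:s — minimal
piece 3:t — minimal
piece 4:s rests on {2:s}
piece 5:t rests on {3:t}
minimal pieces: {0:q, 2:s, 3:t}
ways to finish when only these pieces remain (= sum over removing one remaining piece with nothing left below it):
  1 left: {1}→1  {4}→1  {5}→1
  2 left: {0,1}→1  {1,4}→2  {1,5}→2  {2,4}→1  {3,5}→1  {4,5}→2
  3 left: {0,1,4}→3  {0,1,5}→3  {1,2,4}→3  {1,3,5}→3  {1,4,5}→6  {2,4,5}→3  {3,4,5}→3
  4 left: {0,1,2,4}→6  {0,1,3,5}→6  {0,1,4,5}→12  {1,2,4,5}→12  {1,3,4,5}→12  {2,3,4,5}→6
  placing 0:q first → 30 extensions
  placing 2:s first → 30 extensions
  placing 3:t first → 30 extensions
total linear extensions = 90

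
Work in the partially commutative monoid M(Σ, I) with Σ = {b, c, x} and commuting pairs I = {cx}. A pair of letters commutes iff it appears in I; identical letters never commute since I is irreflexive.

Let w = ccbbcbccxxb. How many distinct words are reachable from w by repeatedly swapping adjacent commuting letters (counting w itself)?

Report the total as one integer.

0(c) covers ∅
1(c) covers 0:c
2(b) covers 1:c
3(b) covers 2:b
4(c) covers 3:b
5(b) covers 4:c
6(c) covers 5:b
7(c) covers 6:c
8(x) covers 5:b
9(x) covers 8:x
10(b) covers 7:c, 9:x
floor of heap: 0:c
completions by unplaced set U, small U first (add the entries for U minus each lowest piece of U):
  |U|=1: {10}:1
  |U|=2: {7,10}:1  {9,10}:1
  |U|=3: {6,7,10}:1  {7,9,10}:2  {8,9,10}:1
  |U|=4: {6,7,9,10}:3  {7,8,9,10}:3
  |U|=5: {6,7,8,9,10}:6
  |U|=6: {5,6,7,8,9,10}:6
  |U|=7: {4,5,6,7,8,9,10}:6
  |U|=8: {3,4,5,6,7,8,9,10}:6
  |U|=9: {2,3,4,5,6,7,8,9,10}:6
  start at 0(c): 6

6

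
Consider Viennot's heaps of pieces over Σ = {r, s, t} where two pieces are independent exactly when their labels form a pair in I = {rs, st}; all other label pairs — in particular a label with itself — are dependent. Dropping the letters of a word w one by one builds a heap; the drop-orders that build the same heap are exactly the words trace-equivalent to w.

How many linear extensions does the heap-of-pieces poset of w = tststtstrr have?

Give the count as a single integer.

#0=t has no predecessor
#1=s has no predecessor
#2=t depends on [0:t]
#3=s depends on [1:s]
#4=t depends on [2:t]
#5=t depends on [4:t]
#6=s depends on [3:s]
#7=t depends on [5:t]
#8=r depends on [7:t]
#9=r depends on [8:r]
sources: [0:t, 1:s]
N(rest) = Σ N(rest − s) over sources s of rest; N(one piece) = 1:
  size 1 → [6]=1  [9]=1
  size 2 → [3,6]=1  [6,9]=2  [8,9]=1
  size 3 → [1,3,6]=1  [3,6,9]=3  [6,8,9]=3  [7,8,9]=1
  size 4 → [1,3,6,9]=4  [3,6,8,9]=6  [5,7,8,9]=1  [6,7,8,9]=4
  size 5 → [1,3,6,8,9]=10  [3,6,7,8,9]=10  [4,5,7,8,9]=1  [5,6,7,8,9]=5
  size 6 → [1,3,6,7,8,9]=20  [2,4,5,7,8,9]=1  [3,5,6,7,8,9]=15  [4,5,6,7,8,9]=6
  size 7 → [0,2,4,5,7,8,9]=1  [1,3,5,6,7,8,9]=35  [2,4,5,6,7,8,9]=7  [3,4,5,6,7,8,9]=21
  size 8 → [0,2,4,5,6,7,8,9]=8  [1,3,4,5,6,7,8,9]=56  [2,3,4,5,6,7,8,9]=28
  first=0(t) contributes 84
  first=1(s) contributes 36
|[w]| = 120

120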